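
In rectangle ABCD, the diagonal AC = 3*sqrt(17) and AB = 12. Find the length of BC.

b = sqrt(d^2 - a^2) = sqrt(153 - 144) = sqrt(9) = 3

3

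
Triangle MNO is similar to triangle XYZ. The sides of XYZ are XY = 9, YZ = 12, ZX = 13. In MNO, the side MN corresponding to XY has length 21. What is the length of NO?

Similar triangles have proportional sides. Setting up the proportion:
MN / XY = NO / YZ
21 / 9 = NO / 12
NO = 12 * 21 / 9 = 28.

28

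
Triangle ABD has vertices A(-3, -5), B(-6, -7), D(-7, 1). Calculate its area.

The Shoelace formula computes the area from vertex coordinates by summing cross products.
For vertices (-3,-5), (-6,-7), (-7,1):
Signed sum = -3*-7 - -6*-5 + -6*1 - -7*-7 + -7*-5 - -3*1
= -9 + -55 + 38 = -26
Area = (1/2)|-26| = 13.

13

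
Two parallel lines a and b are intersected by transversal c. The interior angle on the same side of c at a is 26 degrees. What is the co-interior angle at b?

Co-interior angles sum to 180: 180 - 26 = 154 degrees.

154 degrees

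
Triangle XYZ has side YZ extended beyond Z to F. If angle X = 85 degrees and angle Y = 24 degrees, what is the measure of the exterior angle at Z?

Exterior angle = 85 + 24 = 109 degrees (exterior angle theorem).

109 degrees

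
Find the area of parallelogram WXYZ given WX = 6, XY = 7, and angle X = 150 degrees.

Area = a * b * sin(theta)
Area = 6 * 7 * sin(150 degrees)
Area = 42 * 1/2
Area = 21

21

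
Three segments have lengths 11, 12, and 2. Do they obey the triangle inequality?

Check all three triangle inequalities:
11 + 12 = 23 > 2 ✓
11 + 2 = 13 > 12 ✓
12 + 2 = 14 > 11 ✓
All conditions hold, so these sides form a valid triangle.

Yes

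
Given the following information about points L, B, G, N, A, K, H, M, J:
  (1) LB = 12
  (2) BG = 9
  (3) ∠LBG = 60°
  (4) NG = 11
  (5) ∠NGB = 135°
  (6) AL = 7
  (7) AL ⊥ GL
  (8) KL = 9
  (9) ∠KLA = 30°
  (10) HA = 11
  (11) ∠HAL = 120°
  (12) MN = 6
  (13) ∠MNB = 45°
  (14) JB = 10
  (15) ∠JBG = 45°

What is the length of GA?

Step 1: By the law of cosines on triangle LBG: LG² = 12² + 9² − 2·12·9·cos(60°) = 117, so LG = 3·√13.
Step 2: By the law of cosines on triangle GLA: GA² = (3·√13)² + 7² − 2·3·√13·7·cos(90°) = 166, so GA = √166.

Therefore, the length of GA = √166.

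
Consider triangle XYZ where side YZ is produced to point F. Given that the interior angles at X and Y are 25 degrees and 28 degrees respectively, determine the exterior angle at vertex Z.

Exterior angle = 25 + 28 = 53 degrees (exterior angle theorem).

53 degrees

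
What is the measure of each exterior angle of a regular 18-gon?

Each exterior angle of a regular n-gon is 360 / n.
For n = 18: 360 / 18 = 20 degrees.

20 degrees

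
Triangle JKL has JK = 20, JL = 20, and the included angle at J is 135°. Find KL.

When two sides and the included angle are known, the law of cosines gives the third side.
c^2 = a^2 + b^2 - 2ab cos(C) generalizes the Pythagorean theorem to non-right triangles.
Here: KL^2 = 400 + 400 - 800*(-sqrt(2)/2) = 400*sqrt(2) + 800
KL = 20*sqrt(sqrt(2) + 2)

20*sqrt(sqrt(2) + 2)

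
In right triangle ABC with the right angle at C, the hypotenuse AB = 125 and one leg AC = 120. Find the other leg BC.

Rearranging the Pythagorean theorem to solve for the unknown leg:
leg^2 = hypotenuse^2 - known_leg^2 = 15625 - 14400 = 1225
leg = sqrt(1225) = 35.

35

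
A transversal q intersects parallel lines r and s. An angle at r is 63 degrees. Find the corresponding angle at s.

When a transversal crosses parallel lines, angles in the same position at each intersection are called corresponding angles.
These are always equal, so the answer is 63 degrees.

63 degrees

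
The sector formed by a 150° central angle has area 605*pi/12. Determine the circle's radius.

The sector covers 150°/360° = 5/12 of the full circle.
Full circle area = 605*pi/12 / 5/12 = 121*pi.
Since full area = πr², we get r² = 121*pi/π = 121, so r = 11.

11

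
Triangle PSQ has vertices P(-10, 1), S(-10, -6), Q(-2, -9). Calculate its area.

Using the Shoelace formula for a triangle:
Area = (1/2)|x0(y1 - y2) + x1(y2 - y0) + x2(y0 - y1)|
Area = (1/2)|-10(-6 - -9) + -10(-9 - 1) + -2(1 - -6)|
Area = (1/2)|-30 + 100 + -14|
Area = (1/2)|56|
Area = (1/2)(56)
Area = 28

28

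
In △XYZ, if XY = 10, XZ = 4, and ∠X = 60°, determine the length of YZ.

Law of cosines: YZ^2 = 10^2 + 4^2 - 2(10)(4)cos(60°) = 76, so YZ = 2*sqrt(19).

2*sqrt(19)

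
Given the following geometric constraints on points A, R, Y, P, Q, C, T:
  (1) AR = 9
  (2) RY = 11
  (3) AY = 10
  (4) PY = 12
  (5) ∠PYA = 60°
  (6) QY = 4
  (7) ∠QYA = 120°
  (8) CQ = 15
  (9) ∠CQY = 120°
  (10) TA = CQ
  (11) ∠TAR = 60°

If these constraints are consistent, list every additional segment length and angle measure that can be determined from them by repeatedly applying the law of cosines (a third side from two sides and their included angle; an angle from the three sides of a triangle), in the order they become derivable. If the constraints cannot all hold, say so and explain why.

The constraints are consistent. Derivable facts, in order:
After 1 step:
- AP = 2·√31
- AQ = 2·√39
- RT = 3·√19
- YC ≈ 17.35
- ∠ARY = 58.99°
- ∠AYR = 50.48°
- ∠RAY = 70.53°
After 2 steps:
- ∠APY = 51.05°
- ∠AQY = 43.9°
- ∠ART = 83.41°
- ∠ATR = 36.59°
- ∠CYQ = 48.48°
- ∠PAY = 68.95°
- ∠QAY = 16.1°
- ∠QCY = 11.52°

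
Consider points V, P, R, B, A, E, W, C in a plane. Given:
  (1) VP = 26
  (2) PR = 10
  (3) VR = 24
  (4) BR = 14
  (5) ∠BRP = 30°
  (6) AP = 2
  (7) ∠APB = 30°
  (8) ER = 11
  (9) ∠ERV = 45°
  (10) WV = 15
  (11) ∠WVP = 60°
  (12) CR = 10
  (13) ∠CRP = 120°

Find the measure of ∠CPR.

Step 1: By the law of cosines on triangle PRC: PC² = 10² + 10² − 2·10·10·cos(120°) = 300, so PC = 10·√3.
Step 2: By the inverse law of cosines on triangle CPR: cos(∠CPR) = ((10·√3)² + 10² − 10²) / (2·10·√3·10) = 300/346.41 = 0.866, so ∠CPR = 30°.

Therefore, the measure of angle ∠CPR = 30°.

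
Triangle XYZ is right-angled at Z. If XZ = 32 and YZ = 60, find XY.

In a right triangle, the square of the hypotenuse equals the sum of the squares of the two legs.
The legs are 32 and 60, so the hypotenuse = sqrt(1024 + 3600) = sqrt(4624) = 68.

68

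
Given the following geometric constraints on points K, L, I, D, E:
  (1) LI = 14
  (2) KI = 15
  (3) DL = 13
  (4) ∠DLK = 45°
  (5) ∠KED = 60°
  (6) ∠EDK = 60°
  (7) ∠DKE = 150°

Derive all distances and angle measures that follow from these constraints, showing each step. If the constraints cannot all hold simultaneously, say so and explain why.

These constraints are not satisfiable: (5), (6) and (7) are the three interior angles of triangle KED, which must sum to 180°, but 60° + 60° + 150° = 270°. No planar figure meets all of them, so nothing further can be derived.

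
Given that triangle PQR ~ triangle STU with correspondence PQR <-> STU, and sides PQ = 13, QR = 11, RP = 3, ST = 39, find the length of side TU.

k = 39/13 = 3. TU = 3 * 11 = 33.

33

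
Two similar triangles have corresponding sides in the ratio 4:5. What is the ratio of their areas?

Area scales with the square of linear dimensions. If every length is multiplied by 4/5, then the area is multiplied by (4/5)^2 = 16/25.
The area ratio is 16:25.

16:25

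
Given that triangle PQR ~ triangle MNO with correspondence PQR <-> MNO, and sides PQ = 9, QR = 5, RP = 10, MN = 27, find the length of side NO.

Since the triangles are similar, the ratio of corresponding sides is constant.
Scale factor k = MN / PQ = 27 / 9 = 3
NO = k * QR = 3 * 5 = 15

15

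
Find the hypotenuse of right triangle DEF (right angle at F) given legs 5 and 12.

In a right triangle, the square of the hypotenuse equals the sum of the squares of the two legs.
The legs are 5 and 12, so the hypotenuse = sqrt(25 + 144) = sqrt(169) = 13.

13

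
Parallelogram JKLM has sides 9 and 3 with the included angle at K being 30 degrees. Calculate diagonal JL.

Using the law of cosines:
d^2 = 9^2 + 3^2 - 2(9)(3)cos(30 degrees)
d^2 = 81 + 9 - 54*sqrt(3)/2
d^2 = 90 - 27*sqrt(3)
d = 3*sqrt(10 - 3*sqrt(3))

3*sqrt(10 - 3*sqrt(3))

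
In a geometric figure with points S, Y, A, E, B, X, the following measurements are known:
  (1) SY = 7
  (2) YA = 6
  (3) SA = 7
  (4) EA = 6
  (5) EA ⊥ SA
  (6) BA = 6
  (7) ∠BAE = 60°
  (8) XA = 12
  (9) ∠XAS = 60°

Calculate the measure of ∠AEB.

Step 1: By the law of cosines on triangle EAB: EB² = 6² + 6² − 2·6·6·cos(60°) = 36, so EB = 6.
Step 2: By the inverse law of cosines on triangle AEB: cos(∠AEB) = (6² + 6² − 6²) / (2·6·6) = 36/72 = 0.5, so ∠AEB = 60°.

Therefore, the measure of angle ∠AEB = 60°.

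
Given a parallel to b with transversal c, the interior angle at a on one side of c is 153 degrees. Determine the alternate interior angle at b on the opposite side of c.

Alternate interior angles formed by parallel lines and a transversal are equal.
The given angle is 153 degrees.
The alternate interior angle = 153 degrees.

153 degrees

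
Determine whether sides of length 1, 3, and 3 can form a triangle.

Sort the sides: 1, 3, 3.
It suffices to check that the sum of the two smallest exceeds the largest:
1 + 3 = 4 > 3. ✓
Yes, a valid triangle can be formed.

Yes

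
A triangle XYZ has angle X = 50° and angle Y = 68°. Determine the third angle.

The interior angles sum to 180°: angle Z = 180 - 50 - 68 = 62°.
The triangle is acute (angles 50°, 68°, 62°).

62 degrees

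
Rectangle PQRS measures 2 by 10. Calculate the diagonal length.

d = sqrt(2^2 + 10^2) = sqrt(104) = 2*sqrt(26)

2*sqrt(26)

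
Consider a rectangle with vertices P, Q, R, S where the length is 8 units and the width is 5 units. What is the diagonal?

A rectangle's diagonal splits it into two right triangles, with the diagonal as the hypotenuse.
By the Pythagorean theorem, d^2 = 8^2 + 5^2 = 89.
Therefore d = sqrt(89).

sqrt(89)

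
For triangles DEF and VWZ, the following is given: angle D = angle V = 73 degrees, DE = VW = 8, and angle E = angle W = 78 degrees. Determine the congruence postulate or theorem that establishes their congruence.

Consider the given information: angle D = angle V = 73 degrees, DE = VW = 8, and angle E = angle W = 78 degrees
This is not SAS or HL: SAS requires two sides and the included angle between them. HL only applies to right triangles with matching hypotenuse and leg.
The correct criterion is ASA. Two pairs of corresponding angles and the included side are equal (Angle-Side-Angle).

ASA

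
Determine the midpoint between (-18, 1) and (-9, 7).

M = ((x₁ + x₂)/2, (y₁ + y₂)/2)
= ((-18 + -9)/2, (1 + 7)/2)
= (-27/2, 8/2) = (-27/2, 4)

(-27/2, 4)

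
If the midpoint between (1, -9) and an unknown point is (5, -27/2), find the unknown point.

Using the midpoint formula: M = ((x1 + x2)/2, (y1 + y2)/2)
We know M = (5, -27/2) and M = (1, -9)
For x: 5 = (1 + x2)/2, so x2 = 2*5 - 1 = 9
For y: -27/2 = (-9 + y2)/2, so y2 = 2*-27/2 - -9 = -18
K = (9, -18)

(9, -18)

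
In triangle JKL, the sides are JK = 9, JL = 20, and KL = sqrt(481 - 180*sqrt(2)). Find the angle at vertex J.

cos(J) = (9² + 20² - (sqrt(481 - 180*sqrt(2)))²) / (2 × 9 × 20) = sqrt(2)/2, so J = arccos(sqrt(2)/2) = 45°.

45°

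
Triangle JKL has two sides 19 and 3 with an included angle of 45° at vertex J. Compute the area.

Area = (1/2)(19)(3) sin(45°) = (1/2)(19)(3)(sqrt(2)/2) = 57*sqrt(2)/4

57*sqrt(2)/4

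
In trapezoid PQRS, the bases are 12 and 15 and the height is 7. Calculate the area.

Area of a trapezoid = (base1 + base2) * height / 2
Area = (12 + 15) * 7 / 2
Area = 27 * 7 / 2
Area = 189 / 2
Area = 189/2

189/2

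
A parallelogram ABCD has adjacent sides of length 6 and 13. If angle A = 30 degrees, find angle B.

Opposite sides of a parallelogram are parallel, so consecutive angles form co-interior angles on a transversal.
Co-interior angles sum to 180°, giving angle B = 180 - 30 = 150 degrees.

150 degrees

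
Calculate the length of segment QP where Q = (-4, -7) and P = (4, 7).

d = sqrt((8)^2 + (14)^2) = sqrt(260) = 2*sqrt(65)

2*sqrt(65)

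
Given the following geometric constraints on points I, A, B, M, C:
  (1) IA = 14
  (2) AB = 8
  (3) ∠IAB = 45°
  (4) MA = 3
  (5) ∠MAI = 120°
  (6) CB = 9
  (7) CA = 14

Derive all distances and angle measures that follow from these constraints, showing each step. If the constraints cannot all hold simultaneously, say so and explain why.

The constraints are consistent.

Step 1: From IA = 14, AB = 8, and ∠IAB = 45°, by the law of cosines:
  IB² = IA² + AB² - 2·IA·AB·cos(45°) = 196 + 64 - 158.4 = 101.6
  IB ≈ 10.08

Step 2: From IA = 14, AM = 3, and ∠IAM = 120°, by the law of cosines:
  IM² = IA² + AM² - 2·IA·AM·cos(120°) = 196 + 9 + 42 = 247
  IM ≈ 15.72

Step 3: From AB = 8, AC = 14, BC = 9, by the inverse law of cosines:
  cos(∠BAC) = (AB² + AC² - BC²) / (2·AB·AC)
  ∠BAC = 36.96°

Step 4: From BA = 8, BC = 9, AC = 14, by the inverse law of cosines:
  cos(∠ABC) = (BA² + BC² - AC²) / (2·BA·BC)
  ∠ABC = 110.74°

Step 5: From CA = 14, CB = 9, AB = 8, by the inverse law of cosines:
  cos(∠ACB) = (CA² + CB² - AB²) / (2·CA·CB)
  ∠ACB = 32.3°

Step 6: From IA = 14, IB = 10.08, AB = 8, by the inverse law of cosines:
  cos(∠AIB) = (IA² + IB² - AB²) / (2·IA·IB)
  ∠AIB = 34.14°

Step 7: From IA = 14, IM = 15.72, AM = 3, by the inverse law of cosines:
  cos(∠AIM) = (IA² + IM² - AM²) / (2·IA·IM)
  ∠AIM = 9.52°

Step 8: From BA = 8, BI = 10.08, AI = 14, by the inverse law of cosines:
  cos(∠ABI) = (BA² + BI² - AI²) / (2·BA·BI)
  ∠ABI = 100.86°

Step 9: From MA = 3, MI = 15.72, AI = 14, by the inverse law of cosines:
  cos(∠AMI) = (MA² + MI² - AI²) / (2·MA·MI)
  ∠AMI = 50.48°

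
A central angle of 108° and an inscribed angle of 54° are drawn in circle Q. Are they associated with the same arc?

By the inscribed angle theorem, if both angles subtend the same arc, the inscribed angle must be half the central angle.
Half of 108° = 54°, which equals the given inscribed angle of 54°.
Therefore, yes, they correspond to the same arc.

Yes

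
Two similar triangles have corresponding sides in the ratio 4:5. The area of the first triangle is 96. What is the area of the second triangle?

The ratio of areas of similar triangles = (side ratio)^2.
Side ratio = 4:5, so area ratio = 16:25.
Area of the second triangle / Area of the first triangle = 25/16
Area of the second triangle = 96 * 25/16 = 150

150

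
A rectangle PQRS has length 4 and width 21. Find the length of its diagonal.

Using the Pythagorean theorem:
d² = 4² + 21² = 16 + 441 = 457
d = sqrt(457)

sqrt(457)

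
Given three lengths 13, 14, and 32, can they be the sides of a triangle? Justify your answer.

Check the triangle inequality: 13 + 14 = 27 ≤ 32.
Since the sum of two sides does not exceed the third, no triangle can be formed.

No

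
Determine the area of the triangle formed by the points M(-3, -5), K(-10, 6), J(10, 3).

Using the Shoelace formula for a triangle:
Area = (1/2)|x0(y1 - y2) + x1(y2 - y0) + x2(y0 - y1)|
Area = (1/2)|-3(6 - 3) + -10(3 - -5) + 10(-5 - 6)|
Area = (1/2)|-9 + -80 + -110|
Area = (1/2)|-199|
Area = (1/2)(199)
Area = 199/2

199/2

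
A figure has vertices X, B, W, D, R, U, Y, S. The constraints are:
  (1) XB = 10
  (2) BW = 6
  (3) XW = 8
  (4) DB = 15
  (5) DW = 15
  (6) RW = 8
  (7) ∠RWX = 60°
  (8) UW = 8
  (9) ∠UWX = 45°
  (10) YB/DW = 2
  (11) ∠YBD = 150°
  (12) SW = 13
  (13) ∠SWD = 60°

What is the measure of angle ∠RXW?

Step 1: By the law of cosines on triangle XWR: XR² = 8² + 8² − 2·8·8·cos(60°) = 64, so XR = 8.
Step 2: By the inverse law of cosines on triangle RXW: cos(∠RXW) = (8² + 8² − 8²) / (2·8·8) = 64/128 = 0.5, so ∠RXW = 60°.

Therefore, the measure of angle ∠RXW = 60°.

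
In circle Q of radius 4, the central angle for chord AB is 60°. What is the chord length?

Drop a perpendicular from the center to the chord, bisecting both the chord and the central angle.
Each half-chord = r sin(θ/2) = 4 sin(30°).
The full chord = 2 × 4 × sin(30°) = 4.

4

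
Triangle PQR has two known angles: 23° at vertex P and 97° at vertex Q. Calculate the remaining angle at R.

By the triangle angle sum property, the three interior angles of any triangle add up to 180°.
We know angle P = 23° and angle Q = 97°, so their sum is 120°.
Therefore angle R = 180° - 120° = 60°.

60 degrees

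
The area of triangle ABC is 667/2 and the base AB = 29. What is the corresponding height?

Rearranging the area formula Area = (1/2) * base * height:
height = 2 * Area / base = 2 * 667/2 / 29 = 23.

23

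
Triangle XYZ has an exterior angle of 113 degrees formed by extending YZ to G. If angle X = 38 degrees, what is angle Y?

By the exterior angle theorem: exterior angle = sum of remote interior angles.
113 = 38 + angle Y
angle Y = 113 - 38 = 75 degrees

75 degrees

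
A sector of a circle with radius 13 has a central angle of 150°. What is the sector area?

The full circle has area πr² = π(13)² = 169*pi.
The sector covers 150° out of 360°, a fraction of 5/12.
Sector area = 169*pi × 5/12 = 845*pi/12.

845*pi/12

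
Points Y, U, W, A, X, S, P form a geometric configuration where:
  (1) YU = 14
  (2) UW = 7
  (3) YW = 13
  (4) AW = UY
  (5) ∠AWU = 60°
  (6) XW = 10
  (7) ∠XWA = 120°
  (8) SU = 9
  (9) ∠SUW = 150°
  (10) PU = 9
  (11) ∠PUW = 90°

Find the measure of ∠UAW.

From the given relations: AW = UY = 14.
Step 1: By the law of cosines on triangle AWU: AU² = 14² + 7² − 2·14·7·cos(60°) = 147, so AU = 7·√3.
Step 2: By the inverse law of cosines on triangle UAW: cos(∠UAW) = ((7·√3)² + 14² − 7²) / (2·7·√3·14) = 294/339.48 = 0.866, so ∠UAW = 30°.

Therefore, the measure of angle ∠UAW = 30°.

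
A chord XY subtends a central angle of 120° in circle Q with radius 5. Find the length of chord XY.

Chord length = 2r sin(θ/2)
= 2 × 5 × sin(120°/2)
= 2 × 5 × sin(60°)
= 5*sqrt(3)

5*sqrt(3)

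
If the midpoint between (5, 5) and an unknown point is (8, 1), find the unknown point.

Using the midpoint formula: M = ((x1 + x2)/2, (y1 + y2)/2)
We know M = (8, 1) and D = (5, 5)
For x: 8 = (5 + x2)/2, so x2 = 2*8 - 5 = 11
For y: 1 = (5 + y2)/2, so y2 = 2*1 - 5 = -3
C = (11, -3)

(11, -3)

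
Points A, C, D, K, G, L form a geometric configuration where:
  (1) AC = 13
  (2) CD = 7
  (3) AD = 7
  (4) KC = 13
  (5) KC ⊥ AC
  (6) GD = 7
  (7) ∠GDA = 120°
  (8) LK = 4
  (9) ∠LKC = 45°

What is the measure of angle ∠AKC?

Step 1: By the law of cosines on triangle KCA: KA² = 13² + 13² − 2·13·13·cos(90°) = 338, so KA = 13·√2.
Step 2: By the inverse law of cosines on triangle AKC: cos(∠AKC) = ((13·√2)² + 13² − 13²) / (2·13·√2·13) = 338/478 = 0.7071, so ∠AKC = 45°.

Therefore, the measure of angle ∠AKC = 45°.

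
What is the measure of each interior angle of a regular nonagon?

Each interior angle of a regular n-gon is (n - 2) * 180 / n.
For n = 9: (9 - 2) * 180 / 9 = 1260/9 = 140 degrees.

140 degrees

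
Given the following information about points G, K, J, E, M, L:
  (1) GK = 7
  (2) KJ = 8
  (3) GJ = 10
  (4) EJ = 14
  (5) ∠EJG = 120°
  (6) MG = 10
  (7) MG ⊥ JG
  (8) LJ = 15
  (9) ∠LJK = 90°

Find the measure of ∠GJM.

Step 1: By the law of cosines on triangle JGM: JM² = 10² + 10² − 2·10·10·cos(90°) = 200, so JM = 10·√2.
Step 2: By the inverse law of cosines on triangle GJM: cos(∠GJM) = (10² + (10·√2)² − 10²) / (2·10·10·√2) = 200/282.84 = 0.7071, so ∠GJM = 45°.

Therefore, the measure of angle ∠GJM = 45°.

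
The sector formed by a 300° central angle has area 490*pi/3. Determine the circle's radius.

The sector covers 300°/360° = 5/6 of the full circle.
Full circle area = 490*pi/3 / 5/6 = 196*pi.
Since full area = πr², we get r² = 196*pi/π = 196, so r = 14.

14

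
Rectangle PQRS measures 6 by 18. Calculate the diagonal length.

A rectangle's diagonal splits it into two right triangles, with the diagonal as the hypotenuse.
By the Pythagorean theorem, d^2 = 6^2 + 18^2 = 360.
Therefore d = sqrt(360) = 6*sqrt(10).

6*sqrt(10)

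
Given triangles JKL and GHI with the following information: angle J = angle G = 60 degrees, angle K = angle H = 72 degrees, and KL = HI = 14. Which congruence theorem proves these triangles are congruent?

The given information matches AAS: Two pairs of corresponding angles and a non-included side are equal (Angle-Angle-Side).

AAS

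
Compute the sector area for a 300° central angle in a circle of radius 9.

The full circle has area πr² = π(9)² = 81*pi.
The sector covers 300° out of 360°, a fraction of 5/6.
Sector area = 81*pi × 5/6 = 135*pi/2.

135*pi/2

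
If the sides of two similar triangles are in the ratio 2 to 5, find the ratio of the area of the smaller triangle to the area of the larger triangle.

Area ratio = (side ratio)^2 = (2/5)^2 = 4:25.

4:25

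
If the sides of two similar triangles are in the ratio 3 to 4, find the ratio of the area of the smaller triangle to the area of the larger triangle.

Area scales with the square of linear dimensions. If every length is multiplied by 3/4, then the area is multiplied by (3/4)^2 = 9/16.
The area ratio is 9:16.

9:16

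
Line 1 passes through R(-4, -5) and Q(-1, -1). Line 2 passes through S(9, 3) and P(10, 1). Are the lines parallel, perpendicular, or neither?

Slope of line 1: m1 = (-1 - -5)/(-1 - -4) = 4/3 = 4/3
Slope of line 2: m2 = (1 - 3)/(10 - 9) = -2/1 = -2
For parallel lines we need equal slopes: 4/3 != -2.
For perpendicular lines we need m1*m2 = -1: (4/3)(-2) = -8/3 != -1.
Since neither condition holds, the lines are neither parallel nor perpendicular.

Neither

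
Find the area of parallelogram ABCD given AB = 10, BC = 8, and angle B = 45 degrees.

The area of a parallelogram equals the product of two adjacent sides times the sine of the included angle.
This is because the height equals 8 * sin(45°) = 4*sqrt(2).
Area = 10 * 4*sqrt(2) = 40*sqrt(2)

40*sqrt(2)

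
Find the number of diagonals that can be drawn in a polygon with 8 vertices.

The number of diagonals in an n-gon is n(n - 3)/2.
For n = 8: 8(8 - 3)/2 = 8 × 5 / 2 = 20.

20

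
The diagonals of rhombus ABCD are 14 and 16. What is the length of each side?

In a rhombus, the diagonals bisect each other perpendicularly, creating four congruent right triangles.
Each triangle has legs 7 (half of 14) and 8 (half of 16).
The hypotenuse of each right triangle is a side of the rhombus:
side = sqrt(7^2 + 8^2) = sqrt(113)

sqrt(113)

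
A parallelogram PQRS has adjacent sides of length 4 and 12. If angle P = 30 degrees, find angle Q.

Opposite sides of a parallelogram are parallel, so consecutive angles form co-interior angles on a transversal.
Co-interior angles sum to 180°, giving angle Q = 180 - 30 = 150 degrees.

150 degrees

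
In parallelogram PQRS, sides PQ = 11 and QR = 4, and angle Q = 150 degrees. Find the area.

The area of a parallelogram equals the product of two adjacent sides times the sine of the included angle.
This is because the height equals 4 * sin(150°) = 2.
Area = 11 * 2 = 22

22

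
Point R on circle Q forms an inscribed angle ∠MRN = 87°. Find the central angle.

Central angle = 2 × 87° = 174° (inscribed angle theorem).

174°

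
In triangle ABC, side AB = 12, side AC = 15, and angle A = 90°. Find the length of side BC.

By the law of cosines: BC^2 = AB^2 + AC^2 - 2*AB*AC*cos(A)
BC^2 = 12^2 + 15^2 - 2*12*15*cos(90°)
BC^2 = 144 + 225 - 360*(0)
BC^2 = 369
BC = 3*sqrt(41)

3*sqrt(41)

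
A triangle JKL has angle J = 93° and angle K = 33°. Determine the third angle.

angle L = 180 - 93 - 33 = 54 degrees.

54 degrees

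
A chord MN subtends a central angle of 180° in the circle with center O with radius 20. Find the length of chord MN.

Drop a perpendicular from the center to the chord, bisecting both the chord and the central angle.
Each half-chord = r sin(θ/2) = 20 sin(90°).
The full chord = 2 × 20 × sin(90°) = 40.

40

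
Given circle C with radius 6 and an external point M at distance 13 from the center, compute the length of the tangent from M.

The tangent, radius, and line from the external point to the center form a right triangle.
The right angle is where the tangent meets the radius.
By the Pythagorean theorem: tangent² + 6² = 13²
tangent² = 169 - 36 = 133
tangent = sqrt(133)

sqrt(133)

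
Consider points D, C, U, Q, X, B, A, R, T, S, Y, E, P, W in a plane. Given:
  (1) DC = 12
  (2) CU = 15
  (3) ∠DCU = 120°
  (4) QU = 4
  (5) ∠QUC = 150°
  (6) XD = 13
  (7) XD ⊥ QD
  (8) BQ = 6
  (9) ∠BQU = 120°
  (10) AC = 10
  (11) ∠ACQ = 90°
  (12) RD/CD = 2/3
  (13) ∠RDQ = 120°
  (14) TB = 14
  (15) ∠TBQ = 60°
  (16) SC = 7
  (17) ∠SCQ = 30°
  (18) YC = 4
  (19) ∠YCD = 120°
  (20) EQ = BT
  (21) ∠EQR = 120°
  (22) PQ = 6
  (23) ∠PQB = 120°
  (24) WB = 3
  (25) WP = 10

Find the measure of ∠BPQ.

Step 1: By the law of cosines on triangle PQB: PB² = 6² + 6² − 2·6·6·cos(120°) = 108, so PB = 6·√3.
Step 2: By the inverse law of cosines on triangle BPQ: cos(∠BPQ) = ((6·√3)² + 6² − 6²) / (2·6·√3·6) = 108/124.71 = 0.866, so ∠BPQ = 30°.

Therefore, the measure of angle ∠BPQ = 30°.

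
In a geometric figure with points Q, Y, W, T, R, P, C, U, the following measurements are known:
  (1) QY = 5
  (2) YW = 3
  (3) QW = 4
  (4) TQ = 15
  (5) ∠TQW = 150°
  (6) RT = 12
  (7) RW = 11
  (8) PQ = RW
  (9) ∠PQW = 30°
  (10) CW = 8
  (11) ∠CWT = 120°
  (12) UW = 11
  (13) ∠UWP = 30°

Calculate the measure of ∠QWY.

Step 1: By the inverse law of cosines on triangle QWY: cos(∠QWY) = (4² + 3² − 5²) / (2·4·3) = 0/24 = 0, so ∠QWY = 90°.

Therefore, the measure of angle ∠QWY = 90°.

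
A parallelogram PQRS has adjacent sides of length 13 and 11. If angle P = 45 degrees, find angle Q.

Opposite sides of a parallelogram are parallel, so consecutive angles form co-interior angles on a transversal.
Co-interior angles sum to 180°, giving angle Q = 180 - 45 = 135 degrees.

135 degrees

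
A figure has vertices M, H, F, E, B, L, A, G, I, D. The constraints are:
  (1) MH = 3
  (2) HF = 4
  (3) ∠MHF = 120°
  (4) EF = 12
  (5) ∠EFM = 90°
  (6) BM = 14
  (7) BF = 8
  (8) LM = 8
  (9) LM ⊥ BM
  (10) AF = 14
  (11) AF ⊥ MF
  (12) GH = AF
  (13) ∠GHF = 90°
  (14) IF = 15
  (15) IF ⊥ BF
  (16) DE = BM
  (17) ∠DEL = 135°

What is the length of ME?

Step 1: By the law of cosines on triangle FHM: FM² = 4² + 3² − 2·4·3·cos(120°) = 37, so FM = √37.
Step 2: By the law of cosines on triangle MFE: ME² = √37² + 12² − 2·√37·12·cos(90°) = 181, so ME = √181.

Therefore, the length of ME = √181.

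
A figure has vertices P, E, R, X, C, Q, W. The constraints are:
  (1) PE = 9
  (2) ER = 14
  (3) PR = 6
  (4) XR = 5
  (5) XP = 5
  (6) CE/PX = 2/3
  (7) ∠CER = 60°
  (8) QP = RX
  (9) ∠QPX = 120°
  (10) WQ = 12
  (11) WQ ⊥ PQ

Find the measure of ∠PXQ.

From the given relations: QP = RX = 5.
Step 1: By the law of cosines on triangle XPQ: XQ² = 5² + 5² − 2·5·5·cos(120°) = 75, so XQ = 5·√3.
Step 2: By the inverse law of cosines on triangle PXQ: cos(∠PXQ) = (5² + (5·√3)² − 5²) / (2·5·5·√3) = 75/86.6 = 0.866, so ∠PXQ = 30°.

Therefore, the measure of angle ∠PXQ = 30°.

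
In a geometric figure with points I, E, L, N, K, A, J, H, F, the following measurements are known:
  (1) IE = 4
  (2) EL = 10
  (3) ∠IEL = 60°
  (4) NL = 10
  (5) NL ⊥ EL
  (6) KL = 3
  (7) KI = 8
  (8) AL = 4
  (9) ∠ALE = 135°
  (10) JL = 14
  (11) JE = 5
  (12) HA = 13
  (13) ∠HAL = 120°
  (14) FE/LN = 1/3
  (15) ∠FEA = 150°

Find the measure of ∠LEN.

Step 1: By the law of cosines on triangle ELN: EN² = 10² + 10² − 2·10·10·cos(90°) = 200, so EN = 10·√2.
Step 2: By the inverse law of cosines on triangle LEN: cos(∠LEN) = (10² + (10·√2)² − 10²) / (2·10·10·√2) = 200/282.84 = 0.7071, so ∠LEN = 45°.

Therefore, the measure of angle ∠LEN = 45°.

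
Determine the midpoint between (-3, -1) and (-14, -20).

The midpoint is the average of the coordinates:
x: (-3 + -14)/2 = -17/2
y: (-1 + -20)/2 = -21/2
Midpoint = (-17/2, -21/2)

(-17/2, -21/2)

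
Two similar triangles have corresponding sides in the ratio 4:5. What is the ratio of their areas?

Area scales with the square of linear dimensions. If every length is multiplied by 4/5, then the area is multiplied by (4/5)^2 = 16/25.
The area ratio is 16:25.

16:25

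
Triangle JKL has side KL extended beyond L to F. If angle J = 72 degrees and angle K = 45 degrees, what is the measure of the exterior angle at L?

Exterior angle = 72 + 45 = 117 degrees (exterior angle theorem).

117 degrees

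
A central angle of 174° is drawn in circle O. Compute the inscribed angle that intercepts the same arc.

Inscribed angle = 174° / 2 = 87° (inscribed angle theorem).

87°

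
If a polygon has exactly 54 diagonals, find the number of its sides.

Using d = n(n - 3)/2, we solve 54 = n(n - 3)/2.
So n(n - 3) = 108.
Testing n = 12: 12 * 9 = 108 = 108. Correct.
The polygon has 12 sides.

12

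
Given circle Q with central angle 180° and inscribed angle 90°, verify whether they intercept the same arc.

By the inscribed angle theorem, if both angles subtend the same arc, the inscribed angle must be half the central angle.
Half of 180° = 90°, which equals the given inscribed angle of 90°.
Therefore, yes, they correspond to the same arc.

Yes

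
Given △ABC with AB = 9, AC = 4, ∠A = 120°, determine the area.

Area = (1/2)(9)(4) sin(120°) = (1/2)(9)(4)(sqrt(3)/2) = 9*sqrt(3)

9*sqrt(3)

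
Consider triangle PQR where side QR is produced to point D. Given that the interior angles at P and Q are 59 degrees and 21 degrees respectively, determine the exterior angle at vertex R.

The interior angle at R is 180 - 59 - 21 = 100 degrees.
The exterior angle and interior angle at R are supplementary:
Exterior angle = 180 - 100 = 80 degrees.

80 degrees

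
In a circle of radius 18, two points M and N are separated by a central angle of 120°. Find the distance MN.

Drop a perpendicular from the center to the chord, bisecting both the chord and the central angle.
Each half-chord = r sin(θ/2) = 18 sin(60°).
The full chord = 2 × 18 × sin(60°) = 18*sqrt(3).

18*sqrt(3)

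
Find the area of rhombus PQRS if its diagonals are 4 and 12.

Area = (4 * 12) / 2 = 48 / 2 = 24

24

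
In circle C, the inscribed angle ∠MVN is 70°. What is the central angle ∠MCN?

Central angle = 2 × 70° = 140° (inscribed angle theorem).

140°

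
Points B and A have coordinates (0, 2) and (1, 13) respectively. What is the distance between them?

d = sqrt((1)^2 + (11)^2) = sqrt(122)

sqrt(122)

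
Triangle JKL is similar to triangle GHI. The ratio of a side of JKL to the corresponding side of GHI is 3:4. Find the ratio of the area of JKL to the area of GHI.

The ratio of areas of similar triangles equals the square of the side ratio.
Side ratio = 3:4
Area ratio = (3/4)^2 = 9/16 = 9:16

9:16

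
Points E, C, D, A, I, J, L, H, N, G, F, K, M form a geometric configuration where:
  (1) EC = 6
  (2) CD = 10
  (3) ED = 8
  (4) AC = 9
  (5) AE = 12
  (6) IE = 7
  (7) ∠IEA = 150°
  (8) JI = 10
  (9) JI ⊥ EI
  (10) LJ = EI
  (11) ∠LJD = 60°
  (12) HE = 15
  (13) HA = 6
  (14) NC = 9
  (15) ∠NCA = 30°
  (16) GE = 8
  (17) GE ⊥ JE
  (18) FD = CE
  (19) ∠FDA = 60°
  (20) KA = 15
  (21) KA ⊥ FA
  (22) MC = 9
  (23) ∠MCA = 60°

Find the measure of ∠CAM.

Step 1: By the law of cosines on triangle ACM: AM² = 9² + 9² − 2·9·9·cos(60°) = 81, so AM = 9.
Step 2: By the inverse law of cosines on triangle CAM: cos(∠CAM) = (9² + 9² − 9²) / (2·9·9) = 81/162 = 0.5, so ∠CAM = 60°.

Therefore, the measure of angle ∠CAM = 60°.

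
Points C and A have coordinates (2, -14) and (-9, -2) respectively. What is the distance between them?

d = sqrt((-9 - 2)^2 + (-2 - -14)^2)
d = sqrt(-11^2 + 12^2)
d = sqrt(121 + 144)
d = sqrt(265)

sqrt(265)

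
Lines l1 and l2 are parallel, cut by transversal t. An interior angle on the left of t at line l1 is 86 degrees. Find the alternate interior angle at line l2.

Alternate interior angles lie on opposite sides of the transversal, between the parallel lines.
By the alternate interior angle theorem, they are equal: 86 degrees.

86 degrees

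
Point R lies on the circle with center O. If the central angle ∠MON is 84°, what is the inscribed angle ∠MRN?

Inscribed angle = 84° / 2 = 42° (inscribed angle theorem).

42°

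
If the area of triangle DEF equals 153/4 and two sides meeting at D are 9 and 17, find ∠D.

Area = (1/2) * a * b * sin(C)
sin(C) = 2 * Area / (a * b)
sin(C) = 2 * 153/4 / (9 * 17)
sin(C) = 1/2
C = arcsin(1/2) = 30°
Since sin(180° - C) = sin(C), the obtuse angle 150° gives the same area, so C = 30° or C = 150°.

30° or 150°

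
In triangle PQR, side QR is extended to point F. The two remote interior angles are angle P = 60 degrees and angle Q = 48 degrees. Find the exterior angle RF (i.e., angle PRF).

By the exterior angle theorem, an exterior angle of a triangle equals the sum of the two remote interior angles.
Exterior angle = angle P + angle Q
Exterior angle = 60 + 48 = 108 degrees

108 degrees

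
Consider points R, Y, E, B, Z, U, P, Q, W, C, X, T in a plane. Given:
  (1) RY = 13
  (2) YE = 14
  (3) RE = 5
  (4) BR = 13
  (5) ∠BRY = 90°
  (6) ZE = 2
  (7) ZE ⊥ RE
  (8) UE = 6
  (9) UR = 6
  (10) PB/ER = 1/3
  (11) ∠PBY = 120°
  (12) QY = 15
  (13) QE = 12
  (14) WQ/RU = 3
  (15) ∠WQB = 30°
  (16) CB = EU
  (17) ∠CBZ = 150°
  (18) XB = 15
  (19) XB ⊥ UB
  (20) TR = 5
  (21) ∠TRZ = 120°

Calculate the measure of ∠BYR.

Step 1: By the law of cosines on triangle YRB: YB² = 13² + 13² − 2·13·13·cos(90°) = 338, so YB = 13·√2.
Step 2: By the inverse law of cosines on triangle BYR: cos(∠BYR) = ((13·√2)² + 13² − 13²) / (2·13·√2·13) = 338/478 = 0.7071, so ∠BYR = 45°.

Therefore, the measure of angle ∠BYR = 45°.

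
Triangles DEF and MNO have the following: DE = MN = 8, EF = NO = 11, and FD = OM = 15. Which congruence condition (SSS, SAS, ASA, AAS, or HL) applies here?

Consider the given information: DE = MN = 8, EF = NO = 11, and FD = OM = 15
This is not ASA or AAS: ASA requires two angles and the side between them. AAS requires two angles and a non-included side.
The correct criterion is SSS. All three pairs of corresponding sides are equal (Side-Side-Side).

SSS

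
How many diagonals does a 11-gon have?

Each of the 11 vertices connects to 8 non-adjacent vertices via diagonals.
Total connections = 11 × 8 = 88, but each diagonal is counted twice.
Number of diagonals = 88 / 2 = 44.

44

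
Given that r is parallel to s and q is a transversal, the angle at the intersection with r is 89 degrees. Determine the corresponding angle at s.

Corresponding angles formed by parallel lines and a transversal are equal.
The given angle is 89 degrees.
The corresponding angle = 89 degrees.

89 degrees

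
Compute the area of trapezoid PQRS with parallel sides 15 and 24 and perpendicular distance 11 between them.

A trapezoid's area equals the midsegment times the height.
The midsegment is (15 + 24) / 2 = 39/2.
Area = 39/2 * 11 = 429/2.

429/2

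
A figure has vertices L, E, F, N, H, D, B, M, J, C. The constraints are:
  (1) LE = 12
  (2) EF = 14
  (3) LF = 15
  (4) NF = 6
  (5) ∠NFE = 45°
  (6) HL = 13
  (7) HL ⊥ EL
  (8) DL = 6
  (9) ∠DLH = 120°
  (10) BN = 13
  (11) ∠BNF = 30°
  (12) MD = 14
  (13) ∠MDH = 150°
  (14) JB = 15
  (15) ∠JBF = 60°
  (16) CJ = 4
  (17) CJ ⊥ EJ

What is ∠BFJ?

Step 1: By the law of cosines on triangle FNB: FB² = 6² + 13² − 2·6·13·cos(30°) = 69.9, so FB ≈ 8.36.
Step 2: By the law of cosines on triangle FBJ: FJ² = 8.36² + 15² − 2·8.36·15·cos(60°) = 169.49, so FJ ≈ 13.02.
Step 3: By the inverse law of cosines on triangle BFJ: cos(∠BFJ) = (8.36² + 13.02² − 15²) / (2·8.36·13.02) = 14.39/217.69 = 0.0661, so ∠BFJ = 86.21°.

Therefore, the measure of angle ∠BFJ = 86.21°.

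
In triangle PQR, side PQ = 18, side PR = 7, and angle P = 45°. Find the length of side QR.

By the law of cosines: QR^2 = PQ^2 + PR^2 - 2*PQ*PR*cos(P)
QR^2 = 18^2 + 7^2 - 2*18*7*cos(45°)
QR^2 = 324 + 49 - 252*(sqrt(2)/2)
QR^2 = 373 - 126*sqrt(2)
QR = sqrt(373 - 126*sqrt(2))

sqrt(373 - 126*sqrt(2))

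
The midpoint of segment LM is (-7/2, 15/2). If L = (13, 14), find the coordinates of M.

Using the midpoint formula: M = ((x1 + x2)/2, (y1 + y2)/2)
We know M = (-7/2, 15/2) and L = (13, 14)
For x: -7/2 = (13 + x2)/2, so x2 = 2*-7/2 - 13 = -20
For y: 15/2 = (14 + y2)/2, so y2 = 2*15/2 - 14 = 1
M = (-20, 1)

(-20, 1)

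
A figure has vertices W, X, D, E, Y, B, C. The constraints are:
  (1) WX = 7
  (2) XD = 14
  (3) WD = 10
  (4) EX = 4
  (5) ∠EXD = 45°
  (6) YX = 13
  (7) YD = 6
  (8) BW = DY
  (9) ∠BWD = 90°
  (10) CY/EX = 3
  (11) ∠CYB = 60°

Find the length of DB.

From the given relations: BW = DY = 6.
Step 1: By the law of cosines on triangle DWB: DB² = 10² + 6² − 2·10·6·cos(90°) = 136, so DB = 2·√34.

Therefore, the length of DB = 2·√34.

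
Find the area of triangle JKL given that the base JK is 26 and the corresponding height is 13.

Area = (1/2) * base * height
Area = (1/2) * 26 * 13
Area = 169

169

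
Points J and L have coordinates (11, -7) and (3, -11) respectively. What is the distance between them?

The horizontal distance is |3 - 11| = 8 and the vertical distance is |-11 - -7| = 4.
By the Pythagorean theorem, d = sqrt(8^2 + 4^2) = sqrt(80) = 4*sqrt(5).

4*sqrt(5)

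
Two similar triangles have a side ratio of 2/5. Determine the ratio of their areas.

The ratio of areas of similar triangles equals the square of the side ratio.
Side ratio = 2:5
Area ratio = (2/5)^2 = 4/25 = 4:25

4:25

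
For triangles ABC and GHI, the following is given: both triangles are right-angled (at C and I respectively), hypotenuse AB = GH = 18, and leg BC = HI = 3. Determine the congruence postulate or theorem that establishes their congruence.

Consider the given information: both triangles are right-angled (at C and I respectively), hypotenuse AB = GH = 18, and leg BC = HI = 3
This is not SAS or ASA: SAS requires two sides and the included angle between them. ASA requires two angles and the side between them.
The correct criterion is HL. The hypotenuse and one leg of two right triangles are equal (Hypotenuse-Leg).

HL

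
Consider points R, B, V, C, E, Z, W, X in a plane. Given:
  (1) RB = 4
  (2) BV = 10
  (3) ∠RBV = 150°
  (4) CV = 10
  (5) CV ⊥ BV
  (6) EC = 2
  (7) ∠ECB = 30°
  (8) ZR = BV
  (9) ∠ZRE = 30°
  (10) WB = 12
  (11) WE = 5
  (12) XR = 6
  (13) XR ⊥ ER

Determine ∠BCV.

Step 1: By the law of cosines on triangle CVB: CB² = 10² + 10² − 2·10·10·cos(90°) = 200, so CB = 10·√2.
Step 2: By the inverse law of cosines on triangle BCV: cos(∠BCV) = ((10·√2)² + 10² − 10²) / (2·10·√2·10) = 200/282.84 = 0.7071, so ∠BCV = 45°.

Therefore, the measure of angle ∠BCV = 45°.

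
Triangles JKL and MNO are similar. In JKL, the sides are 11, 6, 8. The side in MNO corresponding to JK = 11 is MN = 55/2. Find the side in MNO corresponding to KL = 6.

k = 55/2/11 = 5/2. NO = 5/2 * 6 = 15.

15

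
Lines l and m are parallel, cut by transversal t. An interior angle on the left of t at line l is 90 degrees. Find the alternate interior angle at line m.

Alternate interior angles lie on opposite sides of the transversal, between the parallel lines.
By the alternate interior angle theorem, they are equal: 90 degrees.

90 degrees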